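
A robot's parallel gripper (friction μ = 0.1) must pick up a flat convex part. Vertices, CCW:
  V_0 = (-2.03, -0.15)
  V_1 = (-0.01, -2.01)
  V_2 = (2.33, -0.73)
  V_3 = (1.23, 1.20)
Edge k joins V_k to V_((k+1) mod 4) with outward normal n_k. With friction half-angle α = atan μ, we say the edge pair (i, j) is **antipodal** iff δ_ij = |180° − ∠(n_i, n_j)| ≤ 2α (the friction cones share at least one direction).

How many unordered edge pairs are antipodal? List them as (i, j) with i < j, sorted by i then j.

count = 1; pairs: (1,3)

α = atan 0.1 = 5.71°;  2α = 11.42°
n_0 = (-0.6774, -0.7356)
n_1 = (+0.4799, -0.8773)
n_2 = (+0.8688, +0.4952)
n_3 = (-0.3826, +0.9239)
  (0,1): δ = 108.68°  ·
  (0,2): δ = 17.68°  ·
  (0,3): δ = 65.13°  ·
  (1,2): δ = 89.00°  ·
  (1,3): δ = 6.18°  ✓
  (2,3): δ = 97.19°  ·
antipodal pairs: 1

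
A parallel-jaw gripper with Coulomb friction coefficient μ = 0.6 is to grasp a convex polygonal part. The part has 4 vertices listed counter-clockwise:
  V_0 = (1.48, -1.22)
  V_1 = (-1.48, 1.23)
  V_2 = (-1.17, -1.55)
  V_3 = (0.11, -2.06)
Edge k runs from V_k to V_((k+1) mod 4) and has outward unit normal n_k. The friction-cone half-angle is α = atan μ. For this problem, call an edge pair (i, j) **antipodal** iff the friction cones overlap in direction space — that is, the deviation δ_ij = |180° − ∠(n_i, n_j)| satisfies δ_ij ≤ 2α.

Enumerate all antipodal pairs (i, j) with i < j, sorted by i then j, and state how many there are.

α = atan 0.6 = 30.96°;  2α = 61.93°
n_0 = (+0.6376, +0.7704)
n_1 = (-0.9938, -0.1108)
n_2 = (-0.3701, -0.9290)
n_3 = (+0.5227, -0.8525)
  (0,1): δ = 44.02°  ✓
  (0,2): δ = 17.89°  ✓
  (0,3): δ = 71.13°  ·
  (1,2): δ = 118.09°  ·
  (1,3): δ = 64.85°  ·
  (2,3): δ = 126.76°  ·
antipodal pairs: 2

count = 2; pairs: (0,1), (0,2)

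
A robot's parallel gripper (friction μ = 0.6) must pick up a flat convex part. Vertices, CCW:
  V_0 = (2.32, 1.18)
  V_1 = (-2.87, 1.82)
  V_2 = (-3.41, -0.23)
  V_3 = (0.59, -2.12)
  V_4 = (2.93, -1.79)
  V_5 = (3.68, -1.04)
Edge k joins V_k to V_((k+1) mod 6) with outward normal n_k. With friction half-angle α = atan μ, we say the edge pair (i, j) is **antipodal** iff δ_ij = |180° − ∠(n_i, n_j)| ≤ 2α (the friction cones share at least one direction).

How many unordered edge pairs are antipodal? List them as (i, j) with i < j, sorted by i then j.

α = atan 0.6 = 30.96°;  2α = 61.93°
n_0 = (+0.1224, +0.9925)
n_1 = (-0.9670, +0.2547)
n_2 = (-0.4272, -0.9042)
n_3 = (+0.1396, -0.9902)
n_4 = (+0.7071, -0.7071)
n_5 = (+0.8527, +0.5224)
  (0,1): δ = 97.73°  ·
  (0,2): δ = 18.26°  ✓
  (0,3): δ = 15.06°  ✓
  (0,4): δ = 52.03°  ✓
  (0,5): δ = 128.52°  ·
  (1,2): δ = 100.53°  ·
  (1,3): δ = 67.22°  ·
  (1,4): δ = 30.24°  ✓
  (1,5): δ = 46.25°  ✓
  (2,3): δ = 146.68°  ·
  (2,4): δ = 109.71°  ·
  (2,5): δ = 33.22°  ✓
  (3,4): δ = 143.03°  ·
  (3,5): δ = 66.54°  ·
  (4,5): δ = 103.51°  ·
antipodal pairs: 6

count = 6; pairs: (0,2), (0,3), (0,4), (1,4), (1,5), (2,5)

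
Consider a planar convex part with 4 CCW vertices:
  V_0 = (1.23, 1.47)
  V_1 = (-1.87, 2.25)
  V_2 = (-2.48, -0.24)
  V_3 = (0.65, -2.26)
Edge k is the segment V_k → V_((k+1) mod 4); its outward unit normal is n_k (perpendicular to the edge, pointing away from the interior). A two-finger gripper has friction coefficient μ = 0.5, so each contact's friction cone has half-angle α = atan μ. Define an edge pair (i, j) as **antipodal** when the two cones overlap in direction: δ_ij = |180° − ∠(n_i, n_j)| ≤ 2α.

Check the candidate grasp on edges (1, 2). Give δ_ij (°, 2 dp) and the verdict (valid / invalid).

δ = 109.07°, invalid

α = atan 0.5 = 26.57°;  2α = 53.13°
edge 1: e_1 = (-0.61, -2.49);  n_1 = (-0.9713, +0.2379)
edge 2: e_2 = (+3.13, -2.02);  n_2 = (-0.5422, -0.8402)
∠(n_1, n_2) = 70.93°
δ = |180° − 70.93°| = 109.07°
109.07° > 2α = 53.13°  →  invalid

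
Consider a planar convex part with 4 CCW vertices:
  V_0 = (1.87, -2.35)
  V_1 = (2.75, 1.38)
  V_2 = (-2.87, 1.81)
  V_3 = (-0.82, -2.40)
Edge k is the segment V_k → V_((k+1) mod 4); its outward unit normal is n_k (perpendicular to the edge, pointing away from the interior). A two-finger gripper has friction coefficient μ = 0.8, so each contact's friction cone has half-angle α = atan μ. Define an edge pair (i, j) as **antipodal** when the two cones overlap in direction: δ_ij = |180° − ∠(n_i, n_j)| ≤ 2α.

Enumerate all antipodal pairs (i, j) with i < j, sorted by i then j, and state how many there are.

α = atan 0.8 = 38.66°;  2α = 77.32°
n_0 = (+0.9733, -0.2296)
n_1 = (+0.0763, +0.9971)
n_2 = (-0.8991, -0.4378)
n_3 = (+0.0186, -0.9998)
  (0,1): δ = 81.10°  ·
  (0,2): δ = 39.24°  ✓
  (0,3): δ = 104.34°  ·
  (1,2): δ = 59.66°  ✓
  (1,3): δ = 5.44°  ✓
  (2,3): δ = 114.90°  ·
antipodal pairs: 3

count = 3; pairs: (0,2), (1,2), (1,3)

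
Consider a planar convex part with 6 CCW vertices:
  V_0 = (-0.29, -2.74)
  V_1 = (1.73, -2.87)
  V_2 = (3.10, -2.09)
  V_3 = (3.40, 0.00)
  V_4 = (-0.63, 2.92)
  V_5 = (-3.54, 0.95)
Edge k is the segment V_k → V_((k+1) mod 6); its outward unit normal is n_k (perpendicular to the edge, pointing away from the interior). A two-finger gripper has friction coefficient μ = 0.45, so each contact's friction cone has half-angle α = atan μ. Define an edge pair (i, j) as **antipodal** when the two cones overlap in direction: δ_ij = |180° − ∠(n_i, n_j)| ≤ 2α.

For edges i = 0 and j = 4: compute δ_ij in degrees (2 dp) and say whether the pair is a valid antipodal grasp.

α = atan 0.45 = 24.23°;  2α = 48.46°
edge 0: e_0 = (+2.02, -0.13);  n_0 = (-0.0642, -0.9979)
edge 4: e_4 = (-2.91, -1.97);  n_4 = (-0.5606, +0.8281)
∠(n_0, n_4) = 142.22°
δ = |180° − 142.22°| = 37.78°
37.78° ≤ 2α = 48.46°  →  valid

δ = 37.78°, valid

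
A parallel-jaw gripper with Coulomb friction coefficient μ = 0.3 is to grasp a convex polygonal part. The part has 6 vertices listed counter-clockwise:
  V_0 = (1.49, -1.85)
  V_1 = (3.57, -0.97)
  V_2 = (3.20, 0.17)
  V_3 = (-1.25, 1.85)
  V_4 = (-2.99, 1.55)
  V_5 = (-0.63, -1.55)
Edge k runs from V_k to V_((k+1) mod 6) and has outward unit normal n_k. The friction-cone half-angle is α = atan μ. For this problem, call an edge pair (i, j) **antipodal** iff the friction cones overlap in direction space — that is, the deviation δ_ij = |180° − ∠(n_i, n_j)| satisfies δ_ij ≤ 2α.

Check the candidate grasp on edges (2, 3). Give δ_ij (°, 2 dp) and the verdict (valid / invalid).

α = atan 0.3 = 16.70°;  2α = 33.40°
edge 2: e_2 = (-4.45, +1.68);  n_2 = (+0.3532, +0.9355)
edge 3: e_3 = (-1.74, -0.30);  n_3 = (-0.1699, +0.9855)
∠(n_2, n_3) = 30.47°
δ = |180° − 30.47°| = 149.53°
149.53° > 2α = 33.40°  →  invalid

δ = 149.53°, invalid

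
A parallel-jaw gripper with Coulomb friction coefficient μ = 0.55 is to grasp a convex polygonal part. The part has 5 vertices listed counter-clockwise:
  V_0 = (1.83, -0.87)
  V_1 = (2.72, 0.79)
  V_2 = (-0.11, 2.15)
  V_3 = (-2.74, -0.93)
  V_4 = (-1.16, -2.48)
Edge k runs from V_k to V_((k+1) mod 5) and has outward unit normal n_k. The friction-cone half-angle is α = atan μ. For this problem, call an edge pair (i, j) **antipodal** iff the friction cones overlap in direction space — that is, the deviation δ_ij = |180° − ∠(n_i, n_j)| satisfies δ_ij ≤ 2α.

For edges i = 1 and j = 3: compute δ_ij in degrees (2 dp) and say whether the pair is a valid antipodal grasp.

δ = 18.78°, valid

α = atan 0.55 = 28.81°;  2α = 57.62°
edge 1: e_1 = (-2.83, +1.36);  n_1 = (+0.4331, +0.9013)
edge 3: e_3 = (+1.58, -1.55);  n_3 = (-0.7003, -0.7139)
∠(n_1, n_3) = 161.22°
δ = |180° − 161.22°| = 18.78°
18.78° ≤ 2α = 57.62°  →  valid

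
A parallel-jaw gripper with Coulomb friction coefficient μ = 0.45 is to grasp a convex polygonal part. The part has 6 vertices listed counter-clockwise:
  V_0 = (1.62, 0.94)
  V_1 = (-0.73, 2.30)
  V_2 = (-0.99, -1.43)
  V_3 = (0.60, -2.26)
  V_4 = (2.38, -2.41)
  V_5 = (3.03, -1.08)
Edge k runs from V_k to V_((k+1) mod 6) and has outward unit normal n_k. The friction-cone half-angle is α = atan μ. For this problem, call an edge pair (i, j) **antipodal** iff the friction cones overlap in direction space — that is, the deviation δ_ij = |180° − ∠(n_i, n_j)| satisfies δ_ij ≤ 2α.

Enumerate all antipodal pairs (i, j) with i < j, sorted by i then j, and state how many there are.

count = 5; pairs: (0,2), (0,3), (1,4), (1,5), (2,5)

α = atan 0.45 = 24.23°;  2α = 48.46°
n_0 = (+0.5009, +0.8655)
n_1 = (-0.9976, +0.0695)
n_2 = (-0.4628, -0.8865)
n_3 = (-0.0840, -0.9965)
n_4 = (+0.8984, -0.4391)
n_5 = (+0.8200, +0.5724)
  (0,1): δ = 63.93°  ·
  (0,2): δ = 2.49°  ✓
  (0,3): δ = 25.24°  ✓
  (0,4): δ = 94.01°  ·
  (0,5): δ = 154.97°  ·
  (1,2): δ = 113.58°  ·
  (1,3): δ = 90.83°  ·
  (1,4): δ = 22.06°  ✓
  (1,5): δ = 38.90°  ✓
  (2,3): δ = 157.25°  ·
  (2,4): δ = 88.48°  ·
  (2,5): δ = 27.52°  ✓
  (3,4): δ = 111.23°  ·
  (3,5): δ = 50.27°  ·
  (4,5): δ = 119.04°  ·
antipodal pairs: 5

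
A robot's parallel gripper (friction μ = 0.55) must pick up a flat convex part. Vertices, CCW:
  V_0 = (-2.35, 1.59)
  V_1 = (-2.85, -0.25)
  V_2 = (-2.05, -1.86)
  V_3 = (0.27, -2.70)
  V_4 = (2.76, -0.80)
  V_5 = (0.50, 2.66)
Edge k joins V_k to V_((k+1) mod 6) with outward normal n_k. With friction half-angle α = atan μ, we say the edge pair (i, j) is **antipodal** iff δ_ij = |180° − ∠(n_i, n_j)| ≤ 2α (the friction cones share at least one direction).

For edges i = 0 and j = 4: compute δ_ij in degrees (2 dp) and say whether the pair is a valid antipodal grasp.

δ = 48.35°, valid

α = atan 0.55 = 28.81°;  2α = 57.62°
edge 0: e_0 = (-0.50, -1.84);  n_0 = (-0.9650, +0.2622)
edge 4: e_4 = (-2.26, +3.46);  n_4 = (+0.8372, +0.5469)
∠(n_0, n_4) = 131.65°
δ = |180° − 131.65°| = 48.35°
48.35° ≤ 2α = 57.62°  →  valid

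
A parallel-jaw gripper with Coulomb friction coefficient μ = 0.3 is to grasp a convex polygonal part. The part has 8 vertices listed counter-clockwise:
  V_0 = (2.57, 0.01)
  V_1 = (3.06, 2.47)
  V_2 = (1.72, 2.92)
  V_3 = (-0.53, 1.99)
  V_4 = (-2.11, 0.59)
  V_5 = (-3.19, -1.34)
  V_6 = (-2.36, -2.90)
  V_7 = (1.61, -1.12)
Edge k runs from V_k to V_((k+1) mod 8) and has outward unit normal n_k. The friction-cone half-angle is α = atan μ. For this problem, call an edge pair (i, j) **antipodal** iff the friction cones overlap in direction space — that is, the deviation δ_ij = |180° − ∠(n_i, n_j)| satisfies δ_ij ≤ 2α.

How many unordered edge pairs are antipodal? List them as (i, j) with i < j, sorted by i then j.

count = 6; pairs: (0,4), (2,6), (2,7), (3,6), (3,7), (4,7)

α = atan 0.3 = 16.70°;  2α = 33.40°
n_0 = (+0.9807, -0.1953)
n_1 = (+0.3183, +0.9480)
n_2 = (-0.3820, +0.9242)
n_3 = (-0.6632, +0.7485)
n_4 = (-0.8727, +0.4883)
n_5 = (-0.8828, -0.4697)
n_6 = (+0.4091, -0.9125)
n_7 = (+0.7621, -0.6475)
  (0,1): δ = 97.30°  ·
  (0,2): δ = 56.28°  ·
  (0,3): δ = 37.19°  ·
  (0,4): δ = 17.97°  ✓
  (0,5): δ = 39.28°  ·
  (0,6): δ = 125.41°  ·
  (0,7): δ = 150.92°  ·
  (1,2): δ = 138.98°  ·
  (1,3): δ = 119.89°  ·
  (1,4): δ = 100.67°  ·
  (1,5): δ = 43.42°  ·
  (1,6): δ = 42.71°  ·
  (1,7): δ = 68.21°  ·
  (2,3): δ = 160.91°  ·
  (2,4): δ = 141.69°  ·
  (2,5): δ = 84.44°  ·
  (2,6): δ = 1.69°  ✓
  (2,7): δ = 27.19°  ✓
  (3,4): δ = 160.77°  ·
  (3,5): δ = 103.53°  ·
  (3,6): δ = 17.39°  ✓
  (3,7): δ = 8.11°  ✓
  (4,5): δ = 122.75°  ·
  (4,6): δ = 36.62°  ·
  (4,7): δ = 11.12°  ✓
  (5,6): δ = 93.87°  ·
  (5,7): δ = 68.37°  ·
  (6,7): δ = 154.50°  ·
antipodal pairs: 6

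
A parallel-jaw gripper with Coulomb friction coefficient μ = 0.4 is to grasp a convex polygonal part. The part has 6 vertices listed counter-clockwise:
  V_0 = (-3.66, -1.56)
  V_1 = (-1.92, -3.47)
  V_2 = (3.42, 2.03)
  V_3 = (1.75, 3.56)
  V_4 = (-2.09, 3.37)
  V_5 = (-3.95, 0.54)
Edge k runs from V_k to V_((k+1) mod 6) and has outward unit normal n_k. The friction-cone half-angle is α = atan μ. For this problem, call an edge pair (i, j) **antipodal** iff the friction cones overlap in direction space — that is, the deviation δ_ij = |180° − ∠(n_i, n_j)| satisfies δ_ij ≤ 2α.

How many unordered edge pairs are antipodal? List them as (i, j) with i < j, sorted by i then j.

count = 4; pairs: (0,2), (1,3), (1,4), (2,5)

α = atan 0.4 = 21.80°;  2α = 43.60°
n_0 = (-0.7392, -0.6734)
n_1 = (+0.7175, -0.6966)
n_2 = (+0.6755, +0.7373)
n_3 = (-0.0494, +0.9988)
n_4 = (-0.8357, +0.5492)
n_5 = (-0.9906, -0.1368)
  (0,1): δ = 86.49°  ·
  (0,2): δ = 5.17°  ✓
  (0,3): δ = 50.50°  ·
  (0,4): δ = 104.35°  ·
  (0,5): δ = 145.53°  ·
  (1,2): δ = 88.34°  ·
  (1,3): δ = 43.01°  ✓
  (1,4): δ = 10.84°  ✓
  (1,5): δ = 52.02°  ·
  (2,3): δ = 134.67°  ·
  (2,4): δ = 80.82°  ·
  (2,5): δ = 39.64°  ✓
  (3,4): δ = 126.15°  ·
  (3,5): δ = 84.97°  ·
  (4,5): δ = 138.82°  ·
antipodal pairs: 4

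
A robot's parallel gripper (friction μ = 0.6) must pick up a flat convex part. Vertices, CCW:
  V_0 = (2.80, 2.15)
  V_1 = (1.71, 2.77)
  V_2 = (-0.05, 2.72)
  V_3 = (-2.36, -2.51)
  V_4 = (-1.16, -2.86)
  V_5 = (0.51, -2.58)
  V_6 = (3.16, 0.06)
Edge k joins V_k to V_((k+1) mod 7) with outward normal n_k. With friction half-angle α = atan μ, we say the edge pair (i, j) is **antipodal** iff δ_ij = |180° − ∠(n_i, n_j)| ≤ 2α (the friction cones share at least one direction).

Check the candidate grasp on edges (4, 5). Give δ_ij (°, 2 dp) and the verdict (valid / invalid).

δ = 144.63°, invalid

α = atan 0.6 = 30.96°;  2α = 61.93°
edge 4: e_4 = (+1.67, +0.28);  n_4 = (+0.1654, -0.9862)
edge 5: e_5 = (+2.65, +2.64);  n_5 = (+0.7058, -0.7084)
∠(n_4, n_5) = 35.37°
δ = |180° − 35.37°| = 144.63°
144.63° > 2α = 61.93°  →  invalid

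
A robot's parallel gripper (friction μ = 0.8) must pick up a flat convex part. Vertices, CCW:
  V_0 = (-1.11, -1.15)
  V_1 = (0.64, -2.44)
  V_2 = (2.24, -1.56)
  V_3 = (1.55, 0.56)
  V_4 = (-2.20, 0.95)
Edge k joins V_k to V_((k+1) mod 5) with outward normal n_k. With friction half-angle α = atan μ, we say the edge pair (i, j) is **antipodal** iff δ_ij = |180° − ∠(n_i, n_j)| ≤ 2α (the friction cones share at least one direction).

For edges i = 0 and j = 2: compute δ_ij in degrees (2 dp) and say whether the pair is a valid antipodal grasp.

δ = 35.58°, valid

α = atan 0.8 = 38.66°;  2α = 77.32°
edge 0: e_0 = (+1.75, -1.29);  n_0 = (-0.5934, -0.8049)
edge 2: e_2 = (-0.69, +2.12);  n_2 = (+0.9509, +0.3095)
∠(n_0, n_2) = 144.42°
δ = |180° − 144.42°| = 35.58°
35.58° ≤ 2α = 77.32°  →  valid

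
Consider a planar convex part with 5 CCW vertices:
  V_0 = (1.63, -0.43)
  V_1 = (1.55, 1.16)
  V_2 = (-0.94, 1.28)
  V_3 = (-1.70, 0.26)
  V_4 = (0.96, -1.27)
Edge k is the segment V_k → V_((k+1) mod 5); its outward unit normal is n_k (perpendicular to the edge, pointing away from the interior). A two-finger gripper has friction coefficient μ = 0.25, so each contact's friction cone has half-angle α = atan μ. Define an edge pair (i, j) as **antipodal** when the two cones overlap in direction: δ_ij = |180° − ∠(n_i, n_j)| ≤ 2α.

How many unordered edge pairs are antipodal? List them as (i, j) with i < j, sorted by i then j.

count = 2; pairs: (1,3), (2,4)

α = atan 0.25 = 14.04°;  2α = 28.07°
n_0 = (+0.9987, +0.0503)
n_1 = (+0.0481, +0.9988)
n_2 = (-0.8019, +0.5975)
n_3 = (-0.4986, -0.8668)
n_4 = (+0.7818, -0.6236)
  (0,1): δ = 95.64°  ·
  (0,2): δ = 39.57°  ·
  (0,3): δ = 57.21°  ·
  (0,4): δ = 138.54°  ·
  (1,2): δ = 123.93°  ·
  (1,3): δ = 27.15°  ✓
  (1,4): δ = 54.18°  ·
  (2,3): δ = 83.22°  ·
  (2,4): δ = 1.89°  ✓
  (3,4): δ = 98.67°  ·
antipodal pairs: 2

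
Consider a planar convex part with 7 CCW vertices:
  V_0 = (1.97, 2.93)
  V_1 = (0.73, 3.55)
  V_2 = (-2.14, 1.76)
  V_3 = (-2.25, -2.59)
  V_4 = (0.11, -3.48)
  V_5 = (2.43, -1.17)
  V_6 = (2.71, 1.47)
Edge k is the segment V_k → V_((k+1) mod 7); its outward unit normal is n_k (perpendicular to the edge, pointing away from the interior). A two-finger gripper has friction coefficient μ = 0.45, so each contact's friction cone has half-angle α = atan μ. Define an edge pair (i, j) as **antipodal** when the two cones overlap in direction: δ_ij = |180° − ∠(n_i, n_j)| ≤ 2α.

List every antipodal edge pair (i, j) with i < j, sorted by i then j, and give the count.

α = atan 0.45 = 24.23°;  2α = 48.46°
n_0 = (+0.4472, +0.8944)
n_1 = (-0.5292, +0.8485)
n_2 = (-0.9997, +0.0253)
n_3 = (-0.3529, -0.9357)
n_4 = (+0.7056, -0.7086)
n_5 = (+0.9944, -0.1055)
n_6 = (+0.8920, +0.4521)
  (0,1): δ = 121.48°  ·
  (0,2): δ = 64.88°  ·
  (0,3): δ = 5.90°  ✓
  (0,4): δ = 71.44°  ·
  (0,5): δ = 110.51°  ·
  (0,6): δ = 143.44°  ·
  (1,2): δ = 123.40°  ·
  (1,3): δ = 52.61°  ·
  (1,4): δ = 12.92°  ✓
  (1,5): δ = 51.99°  ·
  (1,6): δ = 84.93°  ·
  (2,3): δ = 109.21°  ·
  (2,4): δ = 43.68°  ✓
  (2,5): δ = 4.61°  ✓
  (2,6): δ = 28.33°  ✓
  (3,4): δ = 114.46°  ·
  (3,5): δ = 75.39°  ·
  (3,6): δ = 42.46°  ✓
  (4,5): δ = 140.93°  ·
  (4,6): δ = 108.00°  ·
  (5,6): δ = 147.07°  ·
antipodal pairs: 6

count = 6; pairs: (0,3), (1,4), (2,4), (2,5), (2,6), (3,6)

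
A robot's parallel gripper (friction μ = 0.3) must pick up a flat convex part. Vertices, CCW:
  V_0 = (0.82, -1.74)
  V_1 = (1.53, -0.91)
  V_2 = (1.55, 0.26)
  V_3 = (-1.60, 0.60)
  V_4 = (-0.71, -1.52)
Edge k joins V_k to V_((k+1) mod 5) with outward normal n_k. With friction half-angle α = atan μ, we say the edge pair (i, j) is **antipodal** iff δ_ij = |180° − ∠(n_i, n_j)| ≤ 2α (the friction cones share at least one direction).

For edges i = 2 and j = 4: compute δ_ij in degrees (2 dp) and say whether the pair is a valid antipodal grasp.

α = atan 0.3 = 16.70°;  2α = 33.40°
edge 2: e_2 = (-3.15, +0.34);  n_2 = (+0.1073, +0.9942)
edge 4: e_4 = (+1.53, -0.22);  n_4 = (-0.1423, -0.9898)
∠(n_2, n_4) = 177.98°
δ = |180° − 177.98°| = 2.02°
2.02° ≤ 2α = 33.40°  →  valid

δ = 2.02°, valid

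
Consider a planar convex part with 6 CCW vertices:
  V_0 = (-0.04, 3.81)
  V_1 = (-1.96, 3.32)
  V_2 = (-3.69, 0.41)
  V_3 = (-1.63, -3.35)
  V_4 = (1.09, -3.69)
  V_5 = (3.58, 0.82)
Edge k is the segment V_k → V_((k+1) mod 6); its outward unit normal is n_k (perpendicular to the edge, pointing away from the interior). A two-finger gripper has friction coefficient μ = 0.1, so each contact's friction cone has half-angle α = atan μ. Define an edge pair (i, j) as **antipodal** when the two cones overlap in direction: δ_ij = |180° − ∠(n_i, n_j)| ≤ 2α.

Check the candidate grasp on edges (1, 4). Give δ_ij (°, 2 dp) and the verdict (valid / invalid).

α = atan 0.1 = 5.71°;  2α = 11.42°
edge 1: e_1 = (-1.73, -2.91);  n_1 = (-0.8596, +0.5110)
edge 4: e_4 = (+2.49, +4.51);  n_4 = (+0.8754, -0.4833)
∠(n_1, n_4) = 178.17°
δ = |180° − 178.17°| = 1.83°
1.83° ≤ 2α = 11.42°  →  valid

δ = 1.83°, valid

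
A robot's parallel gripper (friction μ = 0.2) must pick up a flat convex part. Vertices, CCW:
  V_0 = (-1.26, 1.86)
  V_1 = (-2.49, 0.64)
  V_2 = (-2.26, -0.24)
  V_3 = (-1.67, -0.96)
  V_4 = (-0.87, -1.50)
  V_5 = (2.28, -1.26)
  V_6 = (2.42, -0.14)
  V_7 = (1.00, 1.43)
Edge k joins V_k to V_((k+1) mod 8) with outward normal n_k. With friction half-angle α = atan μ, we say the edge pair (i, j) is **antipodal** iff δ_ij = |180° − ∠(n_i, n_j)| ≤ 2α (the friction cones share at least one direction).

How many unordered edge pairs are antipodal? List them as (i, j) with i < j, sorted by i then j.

α = atan 0.2 = 11.31°;  2α = 22.62°
n_0 = (-0.7042, +0.7100)
n_1 = (-0.9675, -0.2529)
n_2 = (-0.7735, -0.6338)
n_3 = (-0.5595, -0.8288)
n_4 = (+0.0760, -0.9971)
n_5 = (+0.9923, -0.1240)
n_6 = (+0.7416, +0.6708)
n_7 = (+0.1869, +0.9824)
  (0,1): δ = 120.12°  ·
  (0,2): δ = 95.43°  ·
  (0,3): δ = 78.79°  ·
  (0,4): δ = 40.41°  ·
  (0,5): δ = 38.11°  ·
  (0,6): δ = 87.36°  ·
  (0,7): δ = 124.46°  ·
  (1,2): δ = 155.31°  ·
  (1,3): δ = 138.67°  ·
  (1,4): δ = 100.29°  ·
  (1,5): δ = 21.77°  ✓
  (1,6): δ = 27.48°  ·
  (1,7): δ = 64.58°  ·
  (2,3): δ = 163.35°  ·
  (2,4): δ = 124.98°  ·
  (2,5): δ = 46.46°  ·
  (2,6): δ = 2.80°  ✓
  (2,7): δ = 39.89°  ·
  (3,4): δ = 141.62°  ·
  (3,5): δ = 63.11°  ·
  (3,6): δ = 13.85°  ✓
  (3,7): δ = 23.25°  ·
  (4,5): δ = 101.48°  ·
  (4,6): δ = 52.23°  ·
  (4,7): δ = 15.13°  ✓
  (5,6): δ = 130.75°  ·
  (5,7): δ = 93.65°  ·
  (6,7): δ = 142.90°  ·
antipodal pairs: 4

count = 4; pairs: (1,5), (2,6), (3,6), (4,7)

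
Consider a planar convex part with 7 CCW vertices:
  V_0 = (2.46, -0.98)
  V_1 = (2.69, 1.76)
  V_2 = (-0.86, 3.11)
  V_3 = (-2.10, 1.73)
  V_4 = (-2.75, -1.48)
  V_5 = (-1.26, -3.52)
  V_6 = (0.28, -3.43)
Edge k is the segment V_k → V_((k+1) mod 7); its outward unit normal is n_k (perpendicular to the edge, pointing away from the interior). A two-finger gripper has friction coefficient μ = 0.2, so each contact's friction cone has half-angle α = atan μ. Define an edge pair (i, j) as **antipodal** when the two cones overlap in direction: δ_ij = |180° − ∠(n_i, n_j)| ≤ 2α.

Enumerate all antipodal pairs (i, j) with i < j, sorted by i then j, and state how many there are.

α = atan 0.2 = 11.31°;  2α = 22.62°
n_0 = (+0.9965, -0.0836)
n_1 = (+0.3554, +0.9347)
n_2 = (-0.7438, +0.6684)
n_3 = (-0.9801, +0.1985)
n_4 = (-0.8075, -0.5898)
n_5 = (+0.0583, -0.9983)
n_6 = (+0.7471, -0.6647)
  (0,1): δ = 106.02°  ·
  (0,2): δ = 37.14°  ·
  (0,3): δ = 6.65°  ✓
  (0,4): δ = 40.94°  ·
  (0,5): δ = 98.14°  ·
  (0,6): δ = 143.14°  ·
  (1,2): δ = 111.12°  ·
  (1,3): δ = 80.63°  ·
  (1,4): δ = 33.04°  ·
  (1,5): δ = 24.17°  ·
  (1,6): δ = 69.16°  ·
  (2,3): δ = 149.51°  ·
  (2,4): δ = 101.91°  ·
  (2,5): δ = 44.71°  ·
  (2,6): δ = 0.28°  ✓
  (3,4): δ = 132.41°  ·
  (3,5): δ = 75.21°  ·
  (3,6): δ = 30.22°  ·
  (4,5): δ = 122.80°  ·
  (4,6): δ = 77.81°  ·
  (5,6): δ = 135.01°  ·
antipodal pairs: 2

count = 2; pairs: (0,3), (2,6)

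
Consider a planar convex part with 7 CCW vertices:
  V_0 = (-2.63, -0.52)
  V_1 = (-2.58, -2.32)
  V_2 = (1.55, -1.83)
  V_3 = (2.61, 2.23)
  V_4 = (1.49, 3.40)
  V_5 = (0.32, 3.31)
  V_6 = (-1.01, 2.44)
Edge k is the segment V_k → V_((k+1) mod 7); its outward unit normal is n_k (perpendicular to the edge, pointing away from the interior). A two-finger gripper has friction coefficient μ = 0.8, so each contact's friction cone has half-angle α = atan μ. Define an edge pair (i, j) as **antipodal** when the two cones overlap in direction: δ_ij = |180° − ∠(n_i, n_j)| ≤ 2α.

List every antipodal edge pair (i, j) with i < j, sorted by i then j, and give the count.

count = 10; pairs: (0,2), (0,3), (1,3), (1,4), (1,5), (1,6), (2,4), (2,5), (2,6), (3,6)

α = atan 0.8 = 38.66°;  2α = 77.32°
n_0 = (-0.9996, -0.0278)
n_1 = (+0.1178, -0.9930)
n_2 = (+0.9676, -0.2526)
n_3 = (+0.7224, +0.6915)
n_4 = (-0.0767, +0.9971)
n_5 = (-0.5474, +0.8369)
n_6 = (-0.8772, +0.4801)
  (0,1): δ = 84.82°  ·
  (0,2): δ = 16.22°  ✓
  (0,3): δ = 42.16°  ✓
  (0,4): δ = 92.81°  ·
  (0,5): δ = 121.60°  ·
  (0,6): δ = 149.72°  ·
  (1,2): δ = 111.40°  ·
  (1,3): δ = 53.02°  ✓
  (1,4): δ = 2.37°  ✓
  (1,5): δ = 26.42°  ✓
  (1,6): δ = 54.54°  ✓
  (2,3): δ = 121.62°  ·
  (2,4): δ = 70.97°  ✓
  (2,5): δ = 42.18°  ✓
  (2,6): δ = 14.06°  ✓
  (3,4): δ = 129.35°  ·
  (3,5): δ = 100.56°  ·
  (3,6): δ = 72.44°  ✓
  (4,5): δ = 151.21°  ·
  (4,6): δ = 123.09°  ·
  (5,6): δ = 151.88°  ·
antipodal pairs: 10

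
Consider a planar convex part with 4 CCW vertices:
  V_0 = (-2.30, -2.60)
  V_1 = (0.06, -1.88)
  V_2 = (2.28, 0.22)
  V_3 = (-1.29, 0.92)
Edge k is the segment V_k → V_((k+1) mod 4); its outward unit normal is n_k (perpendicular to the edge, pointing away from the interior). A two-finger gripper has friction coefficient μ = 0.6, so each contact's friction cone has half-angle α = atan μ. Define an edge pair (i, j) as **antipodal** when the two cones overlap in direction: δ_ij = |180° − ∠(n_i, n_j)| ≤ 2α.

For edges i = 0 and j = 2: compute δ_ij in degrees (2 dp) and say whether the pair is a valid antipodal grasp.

δ = 28.06°, valid

α = atan 0.6 = 30.96°;  2α = 61.93°
edge 0: e_0 = (+2.36, +0.72);  n_0 = (+0.2918, -0.9565)
edge 2: e_2 = (-3.57, +0.70);  n_2 = (+0.1924, +0.9813)
∠(n_0, n_2) = 151.94°
δ = |180° − 151.94°| = 28.06°
28.06° ≤ 2α = 61.93°  →  valid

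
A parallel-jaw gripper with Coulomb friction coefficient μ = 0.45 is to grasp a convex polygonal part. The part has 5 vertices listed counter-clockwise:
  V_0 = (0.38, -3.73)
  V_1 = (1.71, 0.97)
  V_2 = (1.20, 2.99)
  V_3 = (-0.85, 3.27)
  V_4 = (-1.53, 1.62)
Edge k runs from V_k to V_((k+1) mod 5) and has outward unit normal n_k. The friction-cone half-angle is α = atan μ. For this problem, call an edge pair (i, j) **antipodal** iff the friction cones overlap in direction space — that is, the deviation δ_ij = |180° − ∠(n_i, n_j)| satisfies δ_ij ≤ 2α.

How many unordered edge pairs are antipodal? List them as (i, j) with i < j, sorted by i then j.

count = 4; pairs: (0,3), (0,4), (1,3), (1,4)

α = atan 0.45 = 24.23°;  2α = 48.46°
n_0 = (+0.9622, -0.2723)
n_1 = (+0.9696, +0.2448)
n_2 = (+0.1353, +0.9908)
n_3 = (-0.9246, +0.3810)
n_4 = (-0.9418, -0.3362)
  (0,1): δ = 150.03°  ·
  (0,2): δ = 81.98°  ·
  (0,3): δ = 6.60°  ✓
  (0,4): δ = 35.45°  ✓
  (1,2): δ = 111.95°  ·
  (1,3): δ = 36.57°  ✓
  (1,4): δ = 5.48°  ✓
  (2,3): δ = 104.62°  ·
  (2,4): δ = 62.58°  ·
  (3,4): δ = 137.96°  ·
antipodal pairs: 4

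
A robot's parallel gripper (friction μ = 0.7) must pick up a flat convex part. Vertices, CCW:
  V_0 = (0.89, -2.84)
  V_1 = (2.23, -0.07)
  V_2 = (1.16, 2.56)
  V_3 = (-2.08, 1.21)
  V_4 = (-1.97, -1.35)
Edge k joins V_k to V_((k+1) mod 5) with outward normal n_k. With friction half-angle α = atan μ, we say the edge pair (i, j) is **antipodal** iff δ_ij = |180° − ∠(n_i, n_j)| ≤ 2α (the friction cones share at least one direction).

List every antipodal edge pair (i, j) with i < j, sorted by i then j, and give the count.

α = atan 0.7 = 34.99°;  2α = 69.98°
n_0 = (+0.9002, -0.4355)
n_1 = (+0.9263, +0.3768)
n_2 = (-0.3846, +0.9231)
n_3 = (-0.9991, -0.0429)
n_4 = (-0.4620, -0.8869)
  (0,1): δ = 132.05°  ·
  (0,2): δ = 41.56°  ✓
  (0,3): δ = 28.28°  ✓
  (0,4): δ = 88.30°  ·
  (1,2): δ = 89.52°  ·
  (1,3): δ = 19.68°  ✓
  (1,4): δ = 40.34°  ✓
  (2,3): δ = 110.16°  ·
  (2,4): δ = 50.14°  ✓
  (3,4): δ = 119.98°  ·
antipodal pairs: 5

count = 5; pairs: (0,2), (0,3), (1,3), (1,4), (2,4)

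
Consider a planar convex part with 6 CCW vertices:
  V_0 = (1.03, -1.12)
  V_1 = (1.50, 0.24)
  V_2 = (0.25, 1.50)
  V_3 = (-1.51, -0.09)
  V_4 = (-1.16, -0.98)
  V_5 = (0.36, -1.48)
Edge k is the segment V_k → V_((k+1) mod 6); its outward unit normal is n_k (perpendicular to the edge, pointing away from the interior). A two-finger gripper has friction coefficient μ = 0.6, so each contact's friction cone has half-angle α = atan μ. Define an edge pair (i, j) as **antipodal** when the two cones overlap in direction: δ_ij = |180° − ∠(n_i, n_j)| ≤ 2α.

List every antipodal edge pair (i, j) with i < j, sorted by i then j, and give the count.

α = atan 0.6 = 30.96°;  2α = 61.93°
n_0 = (+0.9452, -0.3266)
n_1 = (+0.7099, +0.7043)
n_2 = (-0.6704, +0.7420)
n_3 = (-0.9306, -0.3660)
n_4 = (-0.3125, -0.9499)
n_5 = (+0.4733, -0.8809)
  (0,1): δ = 116.16°  ·
  (0,2): δ = 28.84°  ✓
  (0,3): δ = 40.53°  ✓
  (0,4): δ = 90.86°  ·
  (0,5): δ = 137.31°  ·
  (1,2): δ = 92.68°  ·
  (1,3): δ = 23.30°  ✓
  (1,4): δ = 27.02°  ✓
  (1,5): δ = 73.48°  ·
  (2,3): δ = 110.63°  ·
  (2,4): δ = 60.30°  ✓
  (2,5): δ = 13.85°  ✓
  (3,4): δ = 129.68°  ·
  (3,5): δ = 83.22°  ·
  (4,5): δ = 133.54°  ·
antipodal pairs: 6

count = 6; pairs: (0,2), (0,3), (1,3), (1,4), (2,4), (2,5)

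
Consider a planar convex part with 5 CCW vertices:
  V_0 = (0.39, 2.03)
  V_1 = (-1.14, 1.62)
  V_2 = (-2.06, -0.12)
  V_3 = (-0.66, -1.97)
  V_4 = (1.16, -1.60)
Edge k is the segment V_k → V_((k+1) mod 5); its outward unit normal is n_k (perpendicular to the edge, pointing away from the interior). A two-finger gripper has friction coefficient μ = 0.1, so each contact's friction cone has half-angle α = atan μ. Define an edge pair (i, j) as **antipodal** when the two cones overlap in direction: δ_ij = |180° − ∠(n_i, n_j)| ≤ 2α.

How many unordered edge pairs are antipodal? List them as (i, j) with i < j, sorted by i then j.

α = atan 0.1 = 5.71°;  2α = 11.42°
n_0 = (-0.2588, +0.9659)
n_1 = (-0.8840, +0.4674)
n_2 = (-0.7974, -0.6034)
n_3 = (+0.1992, -0.9800)
n_4 = (+0.9782, +0.2075)
  (0,1): δ = 132.87°  ·
  (0,2): δ = 67.88°  ·
  (0,3): δ = 3.51°  ✓
  (0,4): δ = 86.97°  ·
  (1,2): δ = 115.02°  ·
  (1,3): δ = 50.64°  ·
  (1,4): δ = 39.84°  ·
  (2,3): δ = 115.63°  ·
  (2,4): δ = 25.14°  ·
  (3,4): δ = 89.52°  ·
antipodal pairs: 1

count = 1; pairs: (0,3)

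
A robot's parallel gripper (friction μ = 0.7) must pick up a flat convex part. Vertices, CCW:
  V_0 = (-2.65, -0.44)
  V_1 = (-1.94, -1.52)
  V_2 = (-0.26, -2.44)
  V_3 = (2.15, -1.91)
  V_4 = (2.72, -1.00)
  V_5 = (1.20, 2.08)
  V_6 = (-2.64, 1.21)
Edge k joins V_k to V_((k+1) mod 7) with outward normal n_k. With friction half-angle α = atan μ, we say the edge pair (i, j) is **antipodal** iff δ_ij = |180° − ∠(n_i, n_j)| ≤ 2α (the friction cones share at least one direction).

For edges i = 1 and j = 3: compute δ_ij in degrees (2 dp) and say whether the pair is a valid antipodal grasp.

δ = 93.36°, invalid

α = atan 0.7 = 34.99°;  2α = 69.98°
edge 1: e_1 = (+1.68, -0.92);  n_1 = (-0.4803, -0.8771)
edge 3: e_3 = (+0.57, +0.91);  n_3 = (+0.8475, -0.5308)
∠(n_1, n_3) = 86.64°
δ = |180° − 86.64°| = 93.36°
93.36° > 2α = 69.98°  →  invalid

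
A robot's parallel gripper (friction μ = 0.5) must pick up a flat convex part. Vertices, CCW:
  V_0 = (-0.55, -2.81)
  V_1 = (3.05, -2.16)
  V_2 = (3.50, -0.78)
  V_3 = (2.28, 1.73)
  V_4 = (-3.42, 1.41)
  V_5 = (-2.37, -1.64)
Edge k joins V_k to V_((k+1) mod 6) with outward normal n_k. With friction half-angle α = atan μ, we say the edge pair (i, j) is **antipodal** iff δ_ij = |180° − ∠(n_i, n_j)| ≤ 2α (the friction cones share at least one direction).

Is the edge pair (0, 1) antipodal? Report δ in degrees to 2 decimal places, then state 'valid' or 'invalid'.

δ = 118.30°, invalid

α = atan 0.5 = 26.57°;  2α = 53.13°
edge 0: e_0 = (+3.60, +0.65);  n_0 = (+0.1777, -0.9841)
edge 1: e_1 = (+0.45, +1.38);  n_1 = (+0.9507, -0.3100)
∠(n_0, n_1) = 61.70°
δ = |180° − 61.70°| = 118.30°
118.30° > 2α = 53.13°  →  invalid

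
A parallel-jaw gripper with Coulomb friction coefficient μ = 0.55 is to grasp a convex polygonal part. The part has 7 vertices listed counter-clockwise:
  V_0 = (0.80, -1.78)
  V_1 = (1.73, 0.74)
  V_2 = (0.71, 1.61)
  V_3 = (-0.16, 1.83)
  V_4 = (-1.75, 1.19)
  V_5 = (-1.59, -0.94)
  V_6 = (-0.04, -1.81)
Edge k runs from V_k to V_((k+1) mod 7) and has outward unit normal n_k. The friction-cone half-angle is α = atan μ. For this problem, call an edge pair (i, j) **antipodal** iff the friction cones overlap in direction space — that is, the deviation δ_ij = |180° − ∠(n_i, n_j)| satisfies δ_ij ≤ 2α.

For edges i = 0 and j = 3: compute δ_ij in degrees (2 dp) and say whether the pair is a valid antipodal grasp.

α = atan 0.55 = 28.81°;  2α = 57.62°
edge 0: e_0 = (+0.93, +2.52);  n_0 = (+0.9382, -0.3462)
edge 3: e_3 = (-1.59, -0.64);  n_3 = (-0.3734, +0.9277)
∠(n_0, n_3) = 132.18°
δ = |180° − 132.18°| = 47.82°
47.82° ≤ 2α = 57.62°  →  valid

δ = 47.82°, valid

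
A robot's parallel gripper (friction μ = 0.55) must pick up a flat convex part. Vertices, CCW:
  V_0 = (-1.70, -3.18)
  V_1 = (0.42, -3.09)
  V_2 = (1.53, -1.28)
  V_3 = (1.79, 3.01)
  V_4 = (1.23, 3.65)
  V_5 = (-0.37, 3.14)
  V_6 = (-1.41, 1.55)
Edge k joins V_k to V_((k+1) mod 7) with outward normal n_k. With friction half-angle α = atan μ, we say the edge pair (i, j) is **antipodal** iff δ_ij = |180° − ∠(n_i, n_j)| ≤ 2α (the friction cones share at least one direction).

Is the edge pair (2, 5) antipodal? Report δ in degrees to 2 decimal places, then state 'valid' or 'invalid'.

δ = 29.72°, valid

α = atan 0.55 = 28.81°;  2α = 57.62°
edge 2: e_2 = (+0.26, +4.29);  n_2 = (+0.9982, -0.0605)
edge 5: e_5 = (-1.04, -1.59);  n_5 = (-0.8369, +0.5474)
∠(n_2, n_5) = 150.28°
δ = |180° − 150.28°| = 29.72°
29.72° ≤ 2α = 57.62°  →  valid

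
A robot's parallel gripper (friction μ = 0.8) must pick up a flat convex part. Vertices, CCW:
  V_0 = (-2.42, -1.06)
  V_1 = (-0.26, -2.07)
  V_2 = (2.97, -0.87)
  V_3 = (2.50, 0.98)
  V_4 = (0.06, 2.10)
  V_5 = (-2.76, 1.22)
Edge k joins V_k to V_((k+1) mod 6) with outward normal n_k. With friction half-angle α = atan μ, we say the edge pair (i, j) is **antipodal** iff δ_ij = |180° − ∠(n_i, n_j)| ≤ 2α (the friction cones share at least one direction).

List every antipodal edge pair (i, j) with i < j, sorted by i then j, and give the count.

count = 7; pairs: (0,2), (0,3), (0,4), (1,3), (1,4), (2,5), (3,5)

α = atan 0.8 = 38.66°;  2α = 77.32°
n_0 = (-0.4236, -0.9059)
n_1 = (+0.3483, -0.9374)
n_2 = (+0.9692, +0.2462)
n_3 = (+0.4172, +0.9088)
n_4 = (-0.2979, +0.9546)
n_5 = (-0.9891, -0.1475)
  (0,1): δ = 134.56°  ·
  (0,2): δ = 50.68°  ✓
  (0,3): δ = 0.40°  ✓
  (0,4): δ = 42.39°  ✓
  (0,5): δ = 123.54°  ·
  (1,2): δ = 96.13°  ·
  (1,3): δ = 45.04°  ✓
  (1,4): δ = 3.05°  ✓
  (1,5): δ = 78.10°  ·
  (2,3): δ = 128.91°  ·
  (2,4): δ = 86.92°  ·
  (2,5): δ = 5.77°  ✓
  (3,4): δ = 138.01°  ·
  (3,5): δ = 56.86°  ✓
  (4,5): δ = 98.85°  ·
antipodal pairs: 7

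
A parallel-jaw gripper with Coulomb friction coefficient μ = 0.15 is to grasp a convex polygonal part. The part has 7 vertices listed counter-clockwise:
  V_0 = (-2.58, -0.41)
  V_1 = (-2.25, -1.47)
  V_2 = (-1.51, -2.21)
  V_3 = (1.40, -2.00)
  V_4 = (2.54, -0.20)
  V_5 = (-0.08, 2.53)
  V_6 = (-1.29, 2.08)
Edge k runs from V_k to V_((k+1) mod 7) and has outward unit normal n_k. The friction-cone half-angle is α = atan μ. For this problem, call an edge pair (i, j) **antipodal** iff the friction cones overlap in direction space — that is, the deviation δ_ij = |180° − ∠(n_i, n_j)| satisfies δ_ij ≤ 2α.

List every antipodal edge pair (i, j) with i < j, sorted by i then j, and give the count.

α = atan 0.15 = 8.53°;  2α = 17.06°
n_0 = (-0.9548, -0.2972)
n_1 = (-0.7071, -0.7071)
n_2 = (+0.0720, -0.9974)
n_3 = (+0.8448, -0.5351)
n_4 = (+0.7215, +0.6924)
n_5 = (-0.3486, +0.9373)
n_6 = (-0.8879, +0.4600)
  (0,1): δ = 152.29°  ·
  (0,2): δ = 103.16°  ·
  (0,3): δ = 49.64°  ·
  (0,4): δ = 26.53°  ·
  (0,5): δ = 93.11°  ·
  (0,6): δ = 135.32°  ·
  (1,2): δ = 130.87°  ·
  (1,3): δ = 77.35°  ·
  (1,4): δ = 1.18°  ✓
  (1,5): δ = 65.40°  ·
  (1,6): δ = 107.61°  ·
  (2,3): δ = 126.48°  ·
  (2,4): δ = 50.31°  ·
  (2,5): δ = 16.27°  ✓
  (2,6): δ = 58.48°  ·
  (3,4): δ = 103.83°  ·
  (3,5): δ = 37.25°  ·
  (3,6): δ = 4.96°  ✓
  (4,5): δ = 113.42°  ·
  (4,6): δ = 71.21°  ·
  (5,6): δ = 137.79°  ·
antipodal pairs: 3

count = 3; pairs: (1,4), (2,5), (3,6)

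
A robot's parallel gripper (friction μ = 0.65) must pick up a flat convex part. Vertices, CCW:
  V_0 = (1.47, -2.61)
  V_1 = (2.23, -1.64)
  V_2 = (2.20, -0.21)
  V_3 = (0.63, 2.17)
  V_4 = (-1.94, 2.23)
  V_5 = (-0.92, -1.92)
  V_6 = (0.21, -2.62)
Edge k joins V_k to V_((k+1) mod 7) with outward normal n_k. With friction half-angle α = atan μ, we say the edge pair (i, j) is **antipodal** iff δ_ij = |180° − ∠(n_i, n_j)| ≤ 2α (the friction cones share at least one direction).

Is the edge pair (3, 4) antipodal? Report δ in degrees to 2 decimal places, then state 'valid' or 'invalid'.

α = atan 0.65 = 33.02°;  2α = 66.05°
edge 3: e_3 = (-2.57, +0.06);  n_3 = (+0.0233, +0.9997)
edge 4: e_4 = (+1.02, -4.15);  n_4 = (-0.9711, -0.2387)
∠(n_3, n_4) = 105.15°
δ = |180° − 105.15°| = 74.85°
74.85° > 2α = 66.05°  →  invalid

δ = 74.85°, invalid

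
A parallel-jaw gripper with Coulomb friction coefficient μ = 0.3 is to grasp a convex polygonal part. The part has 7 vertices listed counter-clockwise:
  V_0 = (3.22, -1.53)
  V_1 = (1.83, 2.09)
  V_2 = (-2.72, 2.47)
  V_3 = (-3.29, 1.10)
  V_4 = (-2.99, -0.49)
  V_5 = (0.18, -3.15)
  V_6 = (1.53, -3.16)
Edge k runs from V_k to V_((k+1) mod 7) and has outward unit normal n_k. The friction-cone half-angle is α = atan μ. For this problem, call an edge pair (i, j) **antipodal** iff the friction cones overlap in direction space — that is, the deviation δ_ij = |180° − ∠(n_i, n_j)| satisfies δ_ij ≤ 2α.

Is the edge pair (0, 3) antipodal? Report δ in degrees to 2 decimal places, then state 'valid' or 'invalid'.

δ = 10.32°, valid

α = atan 0.3 = 16.70°;  2α = 33.40°
edge 0: e_0 = (-1.39, +3.62);  n_0 = (+0.9335, +0.3585)
edge 3: e_3 = (+0.30, -1.59);  n_3 = (-0.9827, -0.1854)
∠(n_0, n_3) = 169.68°
δ = |180° − 169.68°| = 10.32°
10.32° ≤ 2α = 33.40°  →  valid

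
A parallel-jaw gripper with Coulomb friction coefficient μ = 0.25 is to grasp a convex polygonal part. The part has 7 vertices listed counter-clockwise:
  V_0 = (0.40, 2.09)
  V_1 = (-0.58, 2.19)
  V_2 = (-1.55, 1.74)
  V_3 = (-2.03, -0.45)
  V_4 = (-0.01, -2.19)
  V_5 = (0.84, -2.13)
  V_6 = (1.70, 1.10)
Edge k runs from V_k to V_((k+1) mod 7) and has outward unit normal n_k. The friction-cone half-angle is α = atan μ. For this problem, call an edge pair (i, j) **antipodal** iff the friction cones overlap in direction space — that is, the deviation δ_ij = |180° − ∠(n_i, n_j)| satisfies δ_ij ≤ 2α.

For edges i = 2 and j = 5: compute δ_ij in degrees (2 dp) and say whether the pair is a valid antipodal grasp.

δ = 2.55°, valid

α = atan 0.25 = 14.04°;  2α = 28.07°
edge 2: e_2 = (-0.48, -2.19);  n_2 = (-0.9768, +0.2141)
edge 5: e_5 = (+0.86, +3.23);  n_5 = (+0.9663, -0.2573)
∠(n_2, n_5) = 177.45°
δ = |180° − 177.45°| = 2.55°
2.55° ≤ 2α = 28.07°  →  valid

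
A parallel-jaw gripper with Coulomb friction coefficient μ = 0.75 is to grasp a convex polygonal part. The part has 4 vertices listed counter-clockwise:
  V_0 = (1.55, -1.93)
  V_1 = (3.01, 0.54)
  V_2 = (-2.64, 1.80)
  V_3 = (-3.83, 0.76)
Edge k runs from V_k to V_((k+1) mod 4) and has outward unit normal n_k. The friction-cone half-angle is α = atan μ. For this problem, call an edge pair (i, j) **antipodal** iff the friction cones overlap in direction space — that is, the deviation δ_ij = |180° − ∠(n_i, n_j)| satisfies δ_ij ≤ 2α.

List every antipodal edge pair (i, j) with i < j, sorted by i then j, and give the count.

count = 4; pairs: (0,1), (0,2), (1,3), (2,3)

α = atan 0.75 = 36.87°;  2α = 73.74°
n_0 = (+0.8609, -0.5088)
n_1 = (+0.2177, +0.9760)
n_2 = (-0.6581, +0.7530)
n_3 = (-0.4472, -0.8944)
  (0,1): δ = 71.98°  ✓
  (0,2): δ = 18.26°  ✓
  (0,3): δ = 94.02°  ·
  (1,2): δ = 126.28°  ·
  (1,3): δ = 13.99°  ✓
  (2,3): δ = 67.72°  ✓
antipodal pairs: 4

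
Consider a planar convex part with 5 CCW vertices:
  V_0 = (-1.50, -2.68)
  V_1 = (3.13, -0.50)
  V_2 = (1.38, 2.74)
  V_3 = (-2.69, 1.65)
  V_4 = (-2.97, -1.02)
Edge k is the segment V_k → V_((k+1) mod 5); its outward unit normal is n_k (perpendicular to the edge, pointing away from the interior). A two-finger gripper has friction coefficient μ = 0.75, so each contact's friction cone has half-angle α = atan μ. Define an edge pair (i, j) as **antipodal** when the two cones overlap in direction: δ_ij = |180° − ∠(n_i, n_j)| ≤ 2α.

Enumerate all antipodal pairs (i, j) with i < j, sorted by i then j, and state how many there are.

count = 5; pairs: (0,2), (0,3), (1,3), (1,4), (2,4)

α = atan 0.75 = 36.87°;  2α = 73.74°
n_0 = (+0.4260, -0.9047)
n_1 = (+0.8799, +0.4752)
n_2 = (-0.2587, +0.9660)
n_3 = (-0.9945, +0.1043)
n_4 = (-0.7487, -0.6630)
  (0,1): δ = 86.84°  ·
  (0,2): δ = 10.22°  ✓
  (0,3): δ = 58.80°  ✓
  (0,4): δ = 106.31°  ·
  (1,2): δ = 103.38°  ·
  (1,3): δ = 34.36°  ✓
  (1,4): δ = 13.15°  ✓
  (2,3): δ = 110.98°  ·
  (2,4): δ = 63.47°  ✓
  (3,4): δ = 132.49°  ·
antipodal pairs: 5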